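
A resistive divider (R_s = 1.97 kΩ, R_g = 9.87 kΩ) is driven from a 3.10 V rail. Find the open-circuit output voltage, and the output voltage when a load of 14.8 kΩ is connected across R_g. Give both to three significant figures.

Open-circuit: V = 3.10 × 9.87/(1.97 + 9.87) = 2.58 V.
With the load, R_g becomes R_g‖R_L = 5.921 kΩ, so V = 3.10 × 5.921/7.891 = 2.33 V.

Unloaded: 2.58 V; loaded: 2.33 V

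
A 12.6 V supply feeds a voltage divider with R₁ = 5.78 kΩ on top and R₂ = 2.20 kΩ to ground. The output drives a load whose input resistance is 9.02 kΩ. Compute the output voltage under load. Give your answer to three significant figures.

The load sits in parallel with R₂: R₂‖R_L = (2.20 × 9.02) / (2.20 + 9.02) = 1.769 kΩ.
V_out = 12.6 × 1.769 / (5.78 + 1.769) = 12.6 × 1.769/7.549 = 2.95 V.

V_out ≈ 2.95 V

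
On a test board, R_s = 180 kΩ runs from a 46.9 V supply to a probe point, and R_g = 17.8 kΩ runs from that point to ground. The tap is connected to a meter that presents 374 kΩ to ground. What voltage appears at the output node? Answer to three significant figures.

V_out ≈ 4.05 V

The load sits in parallel with R_g: R_g‖R_L = (17.8 × 374) / (17.8 + 374) = 16.99 kΩ.
V_out = 46.9 × 16.99 / (180 + 16.99) = 46.9 × 16.99/197.0 = 4.05 V.
(Unloaded it would have been 4.22 V.)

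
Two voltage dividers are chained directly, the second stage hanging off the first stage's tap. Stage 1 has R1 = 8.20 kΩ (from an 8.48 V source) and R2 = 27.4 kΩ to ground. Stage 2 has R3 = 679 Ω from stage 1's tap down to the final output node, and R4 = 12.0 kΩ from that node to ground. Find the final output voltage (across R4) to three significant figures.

Stage 2 presents R3+R4 = 12680 Ω as a load on stage 1's tap.
Stage 1's lower leg becomes R2‖(R3+R4) = 8668 Ω, so V_mid = 8.48 × 8668/16870 = 4.358 V.
Stage 2 is itself unloaded: V_out = V_mid × R4/(R3+R4) = 4.358 × 12000/12680 = 4.12 V.

V_out ≈ 4.12 V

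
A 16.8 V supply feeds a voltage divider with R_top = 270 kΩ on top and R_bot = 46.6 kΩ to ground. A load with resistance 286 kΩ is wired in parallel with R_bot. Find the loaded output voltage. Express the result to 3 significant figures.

The load sits in parallel with R_bot: R_bot‖R_L = (46.6 × 286) / (46.6 + 286) = 40.07 kΩ.
V_out = 16.8 × 40.07 / (270 + 40.07) = 16.8 × 40.07/310.1 = 2.17 V.

V_out ≈ 2.17 V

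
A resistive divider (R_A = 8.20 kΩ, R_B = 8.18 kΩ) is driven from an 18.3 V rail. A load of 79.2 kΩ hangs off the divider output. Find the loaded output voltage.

The load sits in parallel with R_B: R_B‖R_L = (8.18 × 79.2) / (8.18 + 79.2) = 7.414 kΩ.
V_out = 18.3 × 7.414 / (8.20 + 7.414) = 18.3 × 7.414/15.61 = 8.69 V.

V_out ≈ 8.69 V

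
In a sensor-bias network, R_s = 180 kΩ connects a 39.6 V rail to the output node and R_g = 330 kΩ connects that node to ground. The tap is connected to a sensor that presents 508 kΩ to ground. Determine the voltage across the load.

V_out ≈ 20.8 V

The load sits in parallel with R_g: R_g‖R_L = (330 × 508) / (330 + 508) = 200.0 kΩ.
V_out = 39.6 × 200.0 / (180 + 200.0) = 39.6 × 200.0/380.0 = 20.8 V.
(Unloaded it would have been 25.6 V.)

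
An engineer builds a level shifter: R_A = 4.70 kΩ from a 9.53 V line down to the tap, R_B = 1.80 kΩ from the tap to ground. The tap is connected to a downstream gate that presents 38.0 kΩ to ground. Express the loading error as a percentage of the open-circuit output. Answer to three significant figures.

3.31 %

The divider's output (Thévenin) resistance is R_A‖R_B = 1.302 kΩ.
Fractional drop under load = R_th/(R_th + R_L) = 1.302 / (1.302 + 38.0) = 0.03312.
So the output falls by 3.31 %.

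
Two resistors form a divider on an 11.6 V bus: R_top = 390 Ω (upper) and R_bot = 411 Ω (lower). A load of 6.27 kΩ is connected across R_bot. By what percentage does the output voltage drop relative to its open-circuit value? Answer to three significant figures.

3.09 %

The divider's output (Thévenin) resistance is R_top‖R_bot = 200.1 Ω.
Fractional drop under load = R_th/(R_th + R_L) = 200.1 / (200.1 + 6270) = 0.03093.
So the output falls by 3.09 %.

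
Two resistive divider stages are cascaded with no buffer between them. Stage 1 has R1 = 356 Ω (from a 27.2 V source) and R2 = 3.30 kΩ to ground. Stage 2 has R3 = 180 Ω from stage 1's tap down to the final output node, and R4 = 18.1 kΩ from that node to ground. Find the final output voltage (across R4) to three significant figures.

V_out ≈ 23.9 V

Stage 2 presents R3+R4 = 18280 Ω as a load on stage 1's tap.
Stage 1's lower leg becomes R2‖(R3+R4) = 2795 Ω, so V_mid = 27.2 × 2795/3151 = 24.13 V.
Stage 2 is itself unloaded: V_out = V_mid × R4/(R3+R4) = 24.13 × 18100/18280 = 23.9 V.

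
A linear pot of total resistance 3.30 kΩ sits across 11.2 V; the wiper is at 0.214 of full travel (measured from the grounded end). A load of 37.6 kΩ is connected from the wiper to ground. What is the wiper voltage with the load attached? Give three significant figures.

The wiper splits the pot into (1−α)R = 2594 Ω above and αR = 706.2 Ω below.
Lower section ‖ load = 693.2 Ω.
V_wiper = 11.2 × 693.2/(2594 + 693.2) = 2.36 V.

V ≈ 2.36 V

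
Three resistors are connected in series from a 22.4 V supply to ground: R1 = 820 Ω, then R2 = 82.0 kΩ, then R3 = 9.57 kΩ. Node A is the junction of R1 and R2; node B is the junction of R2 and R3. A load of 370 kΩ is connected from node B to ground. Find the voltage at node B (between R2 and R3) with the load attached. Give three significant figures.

At node B, R3 is in parallel with the load: R3‖R_L = 9329 Ω.
Below node A the resistance is R2 + (R3‖R_L) = 91330 Ω, so V_A = 22.4 × 91330/92150 = 22.20 V.
Then V_B = V_A × (R3‖R_L)/(R2 + R3‖R_L) = 22.20 × 9329/91330 = 2.27 V.

V ≈ 2.27 V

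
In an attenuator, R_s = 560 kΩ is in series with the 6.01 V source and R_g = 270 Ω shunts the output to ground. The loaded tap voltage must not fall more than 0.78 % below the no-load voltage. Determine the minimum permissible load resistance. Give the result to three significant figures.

Output resistance R_th = R_s‖R_g = (560000 × 270)/560300 = 269.9 Ω.
The fractional drop is R_th/(R_th + R_L); requiring this ≤ 0.00780 gives R_L ≥ R_th(1/0.00780 − 1) = 269.9 × 127.2 = 34.3 kΩ.

R_L(min) ≈ 34.3 kΩ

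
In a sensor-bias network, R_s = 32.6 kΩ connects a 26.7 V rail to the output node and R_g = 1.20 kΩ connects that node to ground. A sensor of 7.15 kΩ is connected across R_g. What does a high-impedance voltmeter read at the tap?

The load sits in parallel with R_g: R_g‖R_L = (1.20 × 7.15) / (1.20 + 7.15) = 1.028 kΩ.
V_out = 26.7 × 1.028 / (32.6 + 1.028) = 26.7 × 1.028/33.63 = 0.816 V.

V_out ≈ 0.816 V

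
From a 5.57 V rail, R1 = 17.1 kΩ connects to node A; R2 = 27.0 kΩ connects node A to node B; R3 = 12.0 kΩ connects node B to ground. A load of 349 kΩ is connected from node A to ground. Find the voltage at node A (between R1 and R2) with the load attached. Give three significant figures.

Below node A the series string R2+R3 = 39.00 kΩ sits in parallel with the 349 kΩ load: 35.08 kΩ.
V_A = 5.57 × 35.08/(17.1 + 35.08) = 3.74 V.

V ≈ 3.74 V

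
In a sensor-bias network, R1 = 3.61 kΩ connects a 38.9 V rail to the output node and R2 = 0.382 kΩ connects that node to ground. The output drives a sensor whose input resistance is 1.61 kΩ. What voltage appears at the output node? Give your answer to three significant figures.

V_out ≈ 3.06 V

The load sits in parallel with R2: R2‖R_L = (382 × 1610) / (382 + 1610) = 308.7 Ω.
V_out = 38.9 × 308.7 / (3610 + 308.7) = 38.9 × 308.7/3919 = 3.06 V.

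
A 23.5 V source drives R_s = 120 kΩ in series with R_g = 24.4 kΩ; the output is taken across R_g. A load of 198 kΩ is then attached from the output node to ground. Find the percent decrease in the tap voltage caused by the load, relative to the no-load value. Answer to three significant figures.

9.29 %

The divider's output (Thévenin) resistance is R_s‖R_g = 20.28 kΩ.
Fractional drop under load = R_th/(R_th + R_L) = 20.28 / (20.28 + 198) = 0.09290.
So the output falls by 9.29 %.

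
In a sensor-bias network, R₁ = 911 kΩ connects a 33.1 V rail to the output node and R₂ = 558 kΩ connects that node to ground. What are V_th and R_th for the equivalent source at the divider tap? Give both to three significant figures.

V_th is the open-circuit tap voltage: 33.1 × 558/(911 + 558) = 12.6 V.
With the supply zeroed, R₁ and R₂ appear in parallel from the tap: R_th = R₁‖R₂ = (911 × 558)/1469 = 346 kΩ.

V_th = 12.6 V, R_th = 346 kΩ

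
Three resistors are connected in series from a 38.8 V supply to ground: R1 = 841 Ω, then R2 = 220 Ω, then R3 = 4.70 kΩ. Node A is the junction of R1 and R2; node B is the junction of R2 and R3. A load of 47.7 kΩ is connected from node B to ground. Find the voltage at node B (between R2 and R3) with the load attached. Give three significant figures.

At node B, R3 is in parallel with the load: R3‖R_L = 4278 Ω.
Below node A the resistance is R2 + (R3‖R_L) = 4498 Ω, so V_A = 38.8 × 4498/5339 = 32.69 V.
Then V_B = V_A × (R3‖R_L)/(R2 + R3‖R_L) = 32.69 × 4278/4498 = 31.1 V.

V ≈ 31.1 V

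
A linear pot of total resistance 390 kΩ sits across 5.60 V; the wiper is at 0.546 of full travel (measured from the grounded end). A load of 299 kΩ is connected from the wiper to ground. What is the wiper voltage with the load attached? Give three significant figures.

The wiper splits the pot into (1−α)R = 177.1 kΩ above and αR = 212.9 kΩ below.
Lower section ‖ load = 124.4 kΩ.
V_wiper = 5.60 × 124.4/(177.1 + 124.4) = 2.31 V.

V ≈ 2.31 V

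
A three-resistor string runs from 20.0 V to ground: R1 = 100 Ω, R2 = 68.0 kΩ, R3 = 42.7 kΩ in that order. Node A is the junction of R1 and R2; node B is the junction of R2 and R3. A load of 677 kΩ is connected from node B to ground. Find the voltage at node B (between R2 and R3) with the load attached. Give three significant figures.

V ≈ 7.42 V

At node B, R3 is in parallel with the load: R3‖R_L = 40170 Ω.
Below node A the resistance is R2 + (R3‖R_L) = 108200 Ω, so V_A = 20.0 × 108200/108300 = 19.98 V.
Then V_B = V_A × (R3‖R_L)/(R2 + R3‖R_L) = 19.98 × 40170/108200 = 7.42 V.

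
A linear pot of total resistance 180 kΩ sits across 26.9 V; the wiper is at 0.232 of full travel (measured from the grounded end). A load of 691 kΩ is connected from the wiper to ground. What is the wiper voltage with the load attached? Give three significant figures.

V ≈ 5.96 V

The wiper splits the pot into (1−α)R = 138.2 kΩ above and αR = 41.76 kΩ below.
Lower section ‖ load = 39.38 kΩ.
V_wiper = 26.9 × 39.38/(138.2 + 39.38) = 5.96 V.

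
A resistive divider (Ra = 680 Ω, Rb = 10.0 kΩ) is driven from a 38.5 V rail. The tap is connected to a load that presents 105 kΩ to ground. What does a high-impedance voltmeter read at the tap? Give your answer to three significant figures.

V_out ≈ 35.8 V

The load sits in parallel with Rb: Rb‖R_L = (10000 × 105000) / (10000 + 105000) = 9130 Ω.
V_out = 38.5 × 9130 / (680 + 9130) = 38.5 × 9130/9810 = 35.8 V.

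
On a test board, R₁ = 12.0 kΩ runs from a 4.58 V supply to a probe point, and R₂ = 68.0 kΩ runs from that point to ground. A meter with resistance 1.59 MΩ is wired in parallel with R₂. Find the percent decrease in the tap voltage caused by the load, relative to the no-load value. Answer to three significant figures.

0.637 %

The divider's output (Thévenin) resistance is R₁‖R₂ = 10.20 kΩ.
Fractional drop under load = R_th/(R_th + R_L) = 10.20 / (10.20 + 1590) = 0.006374.
So the output falls by 0.637 %.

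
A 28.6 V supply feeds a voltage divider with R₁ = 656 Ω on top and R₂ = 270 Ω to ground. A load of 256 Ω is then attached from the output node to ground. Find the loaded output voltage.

V_out ≈ 4.77 V

The load sits in parallel with R₂: R₂‖R_L = (270 × 256) / (270 + 256) = 131.4 Ω.
V_out = 28.6 × 131.4 / (656 + 131.4) = 28.6 × 131.4/787.4 = 4.77 V.
(Unloaded it would have been 8.34 V.)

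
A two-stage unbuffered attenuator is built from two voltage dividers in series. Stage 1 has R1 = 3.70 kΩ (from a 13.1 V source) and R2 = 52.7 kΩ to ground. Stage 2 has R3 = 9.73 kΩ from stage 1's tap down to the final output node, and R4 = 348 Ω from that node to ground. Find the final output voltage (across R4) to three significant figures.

Stage 2 presents R3+R4 = 10080 Ω as a load on stage 1's tap.
Stage 1's lower leg becomes R2‖(R3+R4) = 8460 Ω, so V_mid = 13.1 × 8460/12160 = 9.114 V.
Stage 2 is itself unloaded: V_out = V_mid × R4/(R3+R4) = 9.114 × 348/10080 = 0.315 V.

V_out ≈ 0.315 V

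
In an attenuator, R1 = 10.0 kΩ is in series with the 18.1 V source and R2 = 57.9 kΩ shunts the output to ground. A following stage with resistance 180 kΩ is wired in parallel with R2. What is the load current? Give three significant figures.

R2‖R_L = 43.81 kΩ; V_out = 18.1 × 43.81/53.81 = 14.74 V.
I_L = V_out / R_L = 14.74 / 180 kΩ = 0.0819 mA.

I_L ≈ 0.0819 mA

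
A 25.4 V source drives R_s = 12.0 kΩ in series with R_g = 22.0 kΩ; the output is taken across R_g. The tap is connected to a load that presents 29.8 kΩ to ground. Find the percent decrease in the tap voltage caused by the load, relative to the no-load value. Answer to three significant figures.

20.7 %

Unloaded V = 25.4 × 22.0/34.00 = 16.44 V.
Loaded: R_g‖R_L = 12.66 kΩ, giving V = 25.4 × 12.66/24.66 = 13.04 V.
Drop = (16.44 − 13.04) / 16.44 = 20.7 %.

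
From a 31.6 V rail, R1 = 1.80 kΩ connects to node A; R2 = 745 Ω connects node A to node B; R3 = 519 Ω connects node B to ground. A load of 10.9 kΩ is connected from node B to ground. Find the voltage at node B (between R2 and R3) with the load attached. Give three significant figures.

At node B, R3 is in parallel with the load: R3‖R_L = 495.4 Ω.
Below node A the resistance is R2 + (R3‖R_L) = 1240 Ω, so V_A = 31.6 × 1240/3040 = 12.89 V.
Then V_B = V_A × (R3‖R_L)/(R2 + R3‖R_L) = 12.89 × 495.4/1240 = 5.15 V.

V ≈ 5.15 V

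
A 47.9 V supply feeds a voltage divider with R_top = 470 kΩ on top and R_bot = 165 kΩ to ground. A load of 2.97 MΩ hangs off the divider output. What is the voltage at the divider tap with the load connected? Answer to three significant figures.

V_out ≈ 12.0 V

The load sits in parallel with R_bot: R_bot‖R_L = (165 × 2970) / (165 + 2970) = 156.3 kΩ.
V_out = 47.9 × 156.3 / (470 + 156.3) = 47.9 × 156.3/626.3 = 12.0 V.
(Unloaded it would have been 12.4 V.)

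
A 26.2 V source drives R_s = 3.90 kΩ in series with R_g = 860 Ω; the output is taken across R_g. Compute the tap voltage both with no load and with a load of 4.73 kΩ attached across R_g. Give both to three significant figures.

Open-circuit: V = 26.2 × 860/(3900 + 860) = 4.73 V.
With the load, R_g becomes R_g‖R_L = 727.7 Ω, so V = 26.2 × 727.7/4628 = 4.12 V.

Unloaded: 4.73 V; loaded: 4.12 V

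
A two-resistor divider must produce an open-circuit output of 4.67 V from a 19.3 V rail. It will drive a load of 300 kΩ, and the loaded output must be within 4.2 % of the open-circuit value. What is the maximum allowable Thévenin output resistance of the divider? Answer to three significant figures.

R_th ≤ 13.2 kΩ

Loading drop = R_th/(R_th + R_L) ≤ 0.0420, so R_th ≤ R_L · ε/(1−ε) = 300 kΩ × 0.0420/0.9580 = 13.2 kΩ.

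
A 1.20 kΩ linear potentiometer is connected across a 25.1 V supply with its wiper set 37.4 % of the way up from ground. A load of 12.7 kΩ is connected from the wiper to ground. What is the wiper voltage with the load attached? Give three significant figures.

V ≈ 9.18 V

The wiper splits the pot into (1−α)R = 751.2 Ω above and αR = 448.8 Ω below.
Lower section ‖ load = 433.5 Ω.
V_wiper = 25.1 × 433.5/(751.2 + 433.5) = 9.18 V.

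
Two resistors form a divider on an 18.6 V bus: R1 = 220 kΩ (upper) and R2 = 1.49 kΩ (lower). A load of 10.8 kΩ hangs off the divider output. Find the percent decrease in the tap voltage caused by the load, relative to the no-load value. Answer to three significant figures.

12.1 %

Unloaded V = 18.6 × 1.49/221.5 = 0.12513 V.
Loaded: R2‖R_L = 1.309 kΩ, giving V = 18.6 × 1.309/221.3 = 0.11005 V.
Drop = (0.12513 − 0.11005) / 0.12513 = 12.1 %.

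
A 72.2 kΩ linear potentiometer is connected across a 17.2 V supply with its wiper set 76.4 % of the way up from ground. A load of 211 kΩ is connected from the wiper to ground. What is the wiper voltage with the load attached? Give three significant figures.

The wiper splits the pot into (1−α)R = 17.04 kΩ above and αR = 55.16 kΩ below.
Lower section ‖ load = 43.73 kΩ.
V_wiper = 17.2 × 43.73/(17.04 + 43.73) = 12.4 V.

V ≈ 12.4 V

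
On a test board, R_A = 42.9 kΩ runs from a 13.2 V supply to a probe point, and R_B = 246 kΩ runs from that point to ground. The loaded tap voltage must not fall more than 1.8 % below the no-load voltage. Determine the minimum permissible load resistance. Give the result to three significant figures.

Output resistance R_th = R_A‖R_B = (42.9 × 246)/288.9 = 36.53 kΩ.
The fractional drop is R_th/(R_th + R_L); requiring this ≤ 0.0180 gives R_L ≥ R_th(1/0.0180 − 1) = 36.53 × 54.56 = 1.99 MΩ.

R_L(min) ≈ 1.99 MΩ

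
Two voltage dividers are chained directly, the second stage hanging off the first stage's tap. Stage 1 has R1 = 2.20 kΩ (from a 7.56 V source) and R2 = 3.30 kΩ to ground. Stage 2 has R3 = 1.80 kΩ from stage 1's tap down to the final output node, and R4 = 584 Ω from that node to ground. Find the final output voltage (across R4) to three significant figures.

V_out ≈ 0.715 V

Stage 2 presents R3+R4 = 2384 Ω as a load on stage 1's tap.
Stage 1's lower leg becomes R2‖(R3+R4) = 1384 Ω, so V_mid = 7.56 × 1384/3584 = 2.919 V.
Stage 2 is itself unloaded: V_out = V_mid × R4/(R3+R4) = 2.919 × 584/2384 = 0.715 V.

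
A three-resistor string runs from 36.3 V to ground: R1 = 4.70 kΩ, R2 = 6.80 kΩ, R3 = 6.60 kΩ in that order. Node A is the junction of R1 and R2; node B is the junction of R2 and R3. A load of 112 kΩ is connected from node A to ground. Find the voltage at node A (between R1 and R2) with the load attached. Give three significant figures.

V ≈ 26.1 V

Below node A the series string R2+R3 = 13.40 kΩ sits in parallel with the 112 kΩ load: 11.97 kΩ.
V_A = 36.3 × 11.97/(4.70 + 11.97) = 26.1 V.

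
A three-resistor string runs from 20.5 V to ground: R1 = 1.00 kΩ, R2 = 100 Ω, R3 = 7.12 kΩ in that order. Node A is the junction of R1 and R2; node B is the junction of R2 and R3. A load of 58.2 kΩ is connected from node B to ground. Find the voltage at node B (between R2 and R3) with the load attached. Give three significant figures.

At node B, R3 is in parallel with the load: R3‖R_L = 6344 Ω.
Below node A the resistance is R2 + (R3‖R_L) = 6444 Ω, so V_A = 20.5 × 6444/7444 = 17.75 V.
Then V_B = V_A × (R3‖R_L)/(R2 + R3‖R_L) = 17.75 × 6344/6444 = 17.5 V.

V ≈ 17.5 V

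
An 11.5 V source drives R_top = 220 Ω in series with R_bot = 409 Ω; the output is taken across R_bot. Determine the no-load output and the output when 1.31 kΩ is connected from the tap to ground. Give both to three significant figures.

Unloaded: 7.48 V; loaded: 6.74 V

Open-circuit: V = 11.5 × 409/(220 + 409) = 7.48 V.
With the load, R_bot becomes R_bot‖R_L = 311.7 Ω, so V = 11.5 × 311.7/531.7 = 6.74 V.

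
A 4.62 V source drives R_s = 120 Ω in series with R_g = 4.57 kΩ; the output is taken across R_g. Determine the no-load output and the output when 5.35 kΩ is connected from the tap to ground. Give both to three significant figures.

Open-circuit: V = 4.62 × 4570/(120 + 4570) = 4.50 V.
With the load, R_g becomes R_g‖R_L = 2465 Ω, so V = 4.62 × 2465/2585 = 4.41 V.

Unloaded: 4.50 V; loaded: 4.41 V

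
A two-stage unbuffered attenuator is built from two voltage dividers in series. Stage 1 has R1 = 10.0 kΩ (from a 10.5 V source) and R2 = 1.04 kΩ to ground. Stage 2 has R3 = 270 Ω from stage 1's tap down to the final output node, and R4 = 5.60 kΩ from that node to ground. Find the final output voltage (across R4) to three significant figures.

V_out ≈ 0.813 V

Stage 2 presents R3+R4 = 5870 Ω as a load on stage 1's tap.
Stage 1's lower leg becomes R2‖(R3+R4) = 883.5 Ω, so V_mid = 10.5 × 883.5/10880 = 0.8523 V.
Stage 2 is itself unloaded: V_out = V_mid × R4/(R3+R4) = 0.8523 × 5600/5870 = 0.813 V.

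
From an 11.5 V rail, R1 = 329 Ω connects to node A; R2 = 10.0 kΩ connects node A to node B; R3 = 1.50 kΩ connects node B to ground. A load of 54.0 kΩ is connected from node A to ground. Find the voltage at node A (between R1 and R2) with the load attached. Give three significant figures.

V ≈ 11.1 V

Below node A the series string R2+R3 = 11500 Ω sits in parallel with the 54000 Ω load: 9481 Ω.
V_A = 11.5 × 9481/(329 + 9481) = 11.1 V.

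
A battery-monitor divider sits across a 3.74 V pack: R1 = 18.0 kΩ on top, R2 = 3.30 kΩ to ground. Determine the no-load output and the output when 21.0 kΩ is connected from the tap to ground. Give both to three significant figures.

Unloaded: 0.579 V; loaded: 0.512 V

Open-circuit: V = 3.74 × 3.30/(18.0 + 3.30) = 0.579 V.
With the load, R2 becomes R2‖R_L = 2.852 kΩ, so V = 3.74 × 2.852/20.85 = 0.512 V.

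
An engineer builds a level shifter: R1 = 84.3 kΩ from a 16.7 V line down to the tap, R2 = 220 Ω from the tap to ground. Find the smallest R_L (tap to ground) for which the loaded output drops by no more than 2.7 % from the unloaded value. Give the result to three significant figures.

R_L(min) ≈ 7.91 kΩ

Output resistance R_th = R1‖R2 = (84300 × 220)/84520 = 219.4 Ω.
The fractional drop is R_th/(R_th + R_L); requiring this ≤ 0.0270 gives R_L ≥ R_th(1/0.0270 − 1) = 219.4 × 36.04 = 7.91 kΩ.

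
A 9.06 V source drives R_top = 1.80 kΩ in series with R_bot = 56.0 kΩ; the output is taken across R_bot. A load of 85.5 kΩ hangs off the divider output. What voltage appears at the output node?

The load sits in parallel with R_bot: R_bot‖R_L = (56.0 × 85.5) / (56.0 + 85.5) = 33.84 kΩ.
V_out = 9.06 × 33.84 / (1.80 + 33.84) = 9.06 × 33.84/35.64 = 8.60 V.
(Unloaded it would have been 8.78 V.)

V_out ≈ 8.60 V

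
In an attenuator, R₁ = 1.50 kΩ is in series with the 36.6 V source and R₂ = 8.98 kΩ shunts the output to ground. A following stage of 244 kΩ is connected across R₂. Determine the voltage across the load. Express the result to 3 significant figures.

V_out ≈ 31.2 V

The load sits in parallel with R₂: R₂‖R_L = (8.98 × 244) / (8.98 + 244) = 8.661 kΩ.
V_out = 36.6 × 8.661 / (1.50 + 8.661) = 36.6 × 8.661/10.16 = 31.2 V.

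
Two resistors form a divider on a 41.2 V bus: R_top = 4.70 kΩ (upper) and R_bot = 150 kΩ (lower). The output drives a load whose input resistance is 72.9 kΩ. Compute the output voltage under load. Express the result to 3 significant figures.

The load sits in parallel with R_bot: R_bot‖R_L = (150 × 72.9) / (150 + 72.9) = 49.06 kΩ.
V_out = 41.2 × 49.06 / (4.70 + 49.06) = 41.2 × 49.06/53.76 = 37.6 V.

V_out ≈ 37.6 V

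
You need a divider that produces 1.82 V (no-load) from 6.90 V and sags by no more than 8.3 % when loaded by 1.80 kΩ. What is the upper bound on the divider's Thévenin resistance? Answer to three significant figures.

Loading drop = R_th/(R_th + R_L) ≤ 0.0830, so R_th ≤ R_L · ε/(1−ε) = 1.80 kΩ × 0.0830/0.9170 = 163 Ω.

R_th ≤ 163 Ω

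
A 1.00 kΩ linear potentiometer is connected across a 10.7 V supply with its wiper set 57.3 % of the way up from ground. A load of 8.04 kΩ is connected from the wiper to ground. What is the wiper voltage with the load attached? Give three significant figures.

The wiper splits the pot into (1−α)R = 427.0 Ω above and αR = 573.0 Ω below.
Lower section ‖ load = 534.9 Ω.
V_wiper = 10.7 × 534.9/(427.0 + 534.9) = 5.95 V.

V ≈ 5.95 V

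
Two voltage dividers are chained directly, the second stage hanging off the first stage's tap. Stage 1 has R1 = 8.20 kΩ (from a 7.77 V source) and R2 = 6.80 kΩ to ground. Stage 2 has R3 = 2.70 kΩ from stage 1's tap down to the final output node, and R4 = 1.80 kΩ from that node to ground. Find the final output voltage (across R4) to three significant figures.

Stage 2 presents R3+R4 = 4.500 kΩ as a load on stage 1's tap.
Stage 1's lower leg becomes R2‖(R3+R4) = 2.708 kΩ, so V_mid = 7.77 × 2.708/10.91 = 1.929 V.
Stage 2 is itself unloaded: V_out = V_mid × R4/(R3+R4) = 1.929 × 1.80/4.500 = 0.772 V.

V_out ≈ 0.772 V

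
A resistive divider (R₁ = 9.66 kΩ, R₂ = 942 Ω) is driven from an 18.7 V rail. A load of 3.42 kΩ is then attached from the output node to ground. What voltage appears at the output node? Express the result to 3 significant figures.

V_out ≈ 1.33 V

The load sits in parallel with R₂: R₂‖R_L = (942 × 3420) / (942 + 3420) = 738.6 Ω.
V_out = 18.7 × 738.6 / (9660 + 738.6) = 18.7 × 738.6/10400 = 1.33 V.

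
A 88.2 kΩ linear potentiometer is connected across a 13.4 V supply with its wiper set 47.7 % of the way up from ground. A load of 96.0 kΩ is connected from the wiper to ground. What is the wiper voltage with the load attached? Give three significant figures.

The wiper splits the pot into (1−α)R = 46.13 kΩ above and αR = 42.07 kΩ below.
Lower section ‖ load = 29.25 kΩ.
V_wiper = 13.4 × 29.25/(46.13 + 29.25) = 5.20 V.

V ≈ 5.20 V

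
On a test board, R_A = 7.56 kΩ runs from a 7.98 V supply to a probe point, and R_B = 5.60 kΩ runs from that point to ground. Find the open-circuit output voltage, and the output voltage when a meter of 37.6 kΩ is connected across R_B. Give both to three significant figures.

Unloaded: 3.40 V; loaded: 3.13 V

Open-circuit: V = 7.98 × 5.60/(7.56 + 5.60) = 3.40 V.
With the load, R_B becomes R_B‖R_L = 4.874 kΩ, so V = 7.98 × 4.874/12.43 = 3.13 V.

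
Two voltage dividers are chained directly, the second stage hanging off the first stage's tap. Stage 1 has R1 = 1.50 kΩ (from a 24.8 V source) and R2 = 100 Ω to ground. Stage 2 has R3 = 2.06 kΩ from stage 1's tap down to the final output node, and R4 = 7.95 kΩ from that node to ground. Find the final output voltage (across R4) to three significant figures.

Stage 2 presents R3+R4 = 10010 Ω as a load on stage 1's tap.
Stage 1's lower leg becomes R2‖(R3+R4) = 99.01 Ω, so V_mid = 24.8 × 99.01/1599 = 1.536 V.
Stage 2 is itself unloaded: V_out = V_mid × R4/(R3+R4) = 1.536 × 7950/10010 = 1.22 V.

V_out ≈ 1.22 V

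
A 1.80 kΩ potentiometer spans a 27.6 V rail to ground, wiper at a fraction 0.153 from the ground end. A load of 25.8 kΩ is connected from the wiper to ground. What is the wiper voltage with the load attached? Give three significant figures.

V ≈ 4.18 V

The wiper splits the pot into (1−α)R = 1525 Ω above and αR = 275.4 Ω below.
Lower section ‖ load = 272.5 Ω.
V_wiper = 27.6 × 272.5/(1525 + 272.5) = 4.18 V.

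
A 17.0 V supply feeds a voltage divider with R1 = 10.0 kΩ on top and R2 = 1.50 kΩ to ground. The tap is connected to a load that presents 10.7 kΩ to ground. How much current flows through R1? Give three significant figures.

I ≈ 1.50 mA

R2‖R_L = 1.316 kΩ, so the source sees R1 + R2‖R_L = 11.32 kΩ.
I = 17.0 V / 11.32 kΩ = 1.50 mA.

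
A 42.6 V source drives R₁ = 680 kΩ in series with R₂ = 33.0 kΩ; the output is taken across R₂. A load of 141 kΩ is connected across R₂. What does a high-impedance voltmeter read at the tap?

V_out ≈ 1.61 V

The load sits in parallel with R₂: R₂‖R_L = (33.0 × 141) / (33.0 + 141) = 26.74 kΩ.
V_out = 42.6 × 26.74 / (680 + 26.74) = 42.6 × 26.74/706.7 = 1.61 V.
(Unloaded it would have been 1.97 V.)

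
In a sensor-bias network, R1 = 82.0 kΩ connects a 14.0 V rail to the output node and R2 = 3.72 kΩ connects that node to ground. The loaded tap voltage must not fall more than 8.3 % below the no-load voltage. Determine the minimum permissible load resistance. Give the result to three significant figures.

R_L(min) ≈ 39.3 kΩ

Output resistance R_th = R1‖R2 = (82.0 × 3.72)/85.72 = 3.559 kΩ.
The fractional drop is R_th/(R_th + R_L); requiring this ≤ 0.0830 gives R_L ≥ R_th(1/0.0830 − 1) = 3.559 × 11.05 = 39.3 kΩ.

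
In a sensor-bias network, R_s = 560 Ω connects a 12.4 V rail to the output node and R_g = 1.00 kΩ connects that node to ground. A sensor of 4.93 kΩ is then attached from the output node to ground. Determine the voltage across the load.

V_out ≈ 7.41 V

The load sits in parallel with R_g: R_g‖R_L = (1000 × 4930) / (1000 + 4930) = 831.4 Ω.
V_out = 12.4 × 831.4 / (560 + 831.4) = 12.4 × 831.4/1391 = 7.41 V.
(Unloaded it would have been 7.95 V.)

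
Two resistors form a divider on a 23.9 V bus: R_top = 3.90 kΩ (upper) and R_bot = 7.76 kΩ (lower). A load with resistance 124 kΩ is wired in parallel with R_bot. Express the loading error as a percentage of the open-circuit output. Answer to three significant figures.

The divider's output (Thévenin) resistance is R_top‖R_bot = 2.596 kΩ.
Fractional drop under load = R_th/(R_th + R_L) = 2.596 / (2.596 + 124) = 0.02050.
So the output falls by 2.05 %.

2.05 %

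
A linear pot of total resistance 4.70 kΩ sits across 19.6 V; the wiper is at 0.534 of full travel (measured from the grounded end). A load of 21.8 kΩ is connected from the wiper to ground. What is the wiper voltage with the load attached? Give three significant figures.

The wiper splits the pot into (1−α)R = 2.190 kΩ above and αR = 2.510 kΩ below.
Lower section ‖ load = 2.251 kΩ.
V_wiper = 19.6 × 2.251/(2.190 + 2.251) = 9.93 V.

V ≈ 9.93 V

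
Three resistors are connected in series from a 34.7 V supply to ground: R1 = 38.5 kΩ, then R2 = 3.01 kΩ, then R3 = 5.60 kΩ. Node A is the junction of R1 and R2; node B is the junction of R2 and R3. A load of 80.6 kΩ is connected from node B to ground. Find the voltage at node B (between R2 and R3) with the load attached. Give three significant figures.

V ≈ 3.89 V

At node B, R3 is in parallel with the load: R3‖R_L = 5.236 kΩ.
Below node A the resistance is R2 + (R3‖R_L) = 8.246 kΩ, so V_A = 34.7 × 8.246/46.75 = 6.121 V.
Then V_B = V_A × (R3‖R_L)/(R2 + R3‖R_L) = 6.121 × 5.236/8.246 = 3.89 V.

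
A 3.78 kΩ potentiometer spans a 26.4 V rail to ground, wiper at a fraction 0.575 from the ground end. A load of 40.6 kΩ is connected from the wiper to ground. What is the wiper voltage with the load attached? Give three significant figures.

The wiper splits the pot into (1−α)R = 1.607 kΩ above and αR = 2.174 kΩ below.
Lower section ‖ load = 2.063 kΩ.
V_wiper = 26.4 × 2.063/(1.607 + 2.063) = 14.8 V.

V ≈ 14.8 V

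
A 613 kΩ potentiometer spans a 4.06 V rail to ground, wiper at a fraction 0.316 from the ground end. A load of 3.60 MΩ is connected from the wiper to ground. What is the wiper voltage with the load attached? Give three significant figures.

The wiper splits the pot into (1−α)R = 419.3 kΩ above and αR = 193.7 kΩ below.
Lower section ‖ load = 183.8 kΩ.
V_wiper = 4.06 × 183.8/(419.3 + 183.8) = 1.24 V.

V ≈ 1.24 V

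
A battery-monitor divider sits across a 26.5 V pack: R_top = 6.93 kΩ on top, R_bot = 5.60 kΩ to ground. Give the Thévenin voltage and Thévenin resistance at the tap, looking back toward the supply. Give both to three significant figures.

V_th is the open-circuit tap voltage: 26.5 × 5.60/(6.93 + 5.60) = 11.8 V.
With the supply zeroed, R_top and R_bot appear in parallel from the tap: R_th = R_top‖R_bot = (6.93 × 5.60)/12.53 = 3.10 kΩ.

V_th = 11.8 V, R_th = 3.10 kΩ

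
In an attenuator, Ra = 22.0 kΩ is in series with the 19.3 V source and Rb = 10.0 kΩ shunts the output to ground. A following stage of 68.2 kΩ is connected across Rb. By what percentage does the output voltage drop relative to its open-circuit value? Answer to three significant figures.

Unloaded V = 19.3 × 10.0/32.00 = 6.0312 V.
Loaded: Rb‖R_L = 8.721 kΩ, giving V = 19.3 × 8.721/30.72 = 5.4789 V.
Drop = (6.0312 − 5.4789) / 6.0312 = 9.16 %.

9.16 %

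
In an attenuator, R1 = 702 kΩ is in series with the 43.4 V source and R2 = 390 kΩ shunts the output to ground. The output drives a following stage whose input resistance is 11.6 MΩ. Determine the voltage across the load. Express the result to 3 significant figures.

The load sits in parallel with R2: R2‖R_L = (390 × 11600) / (390 + 11600) = 377.3 kΩ.
V_out = 43.4 × 377.3 / (702 + 377.3) = 43.4 × 377.3/1079 = 15.2 V.
(Unloaded it would have been 15.5 V.)

V_out ≈ 15.2 V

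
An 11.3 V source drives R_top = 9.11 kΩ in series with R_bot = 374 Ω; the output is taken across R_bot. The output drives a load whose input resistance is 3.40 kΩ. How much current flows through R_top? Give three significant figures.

R_bot‖R_L = 336.9 Ω, so the source sees R_top + R_bot‖R_L = 9447 Ω.
I = 11.3 V / 9447 Ω = 1.20 mA.

I ≈ 1.20 mA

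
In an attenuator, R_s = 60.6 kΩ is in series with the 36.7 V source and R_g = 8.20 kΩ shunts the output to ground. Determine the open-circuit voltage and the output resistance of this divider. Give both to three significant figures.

V_th is the open-circuit tap voltage: 36.7 × 8.20/(60.6 + 8.20) = 4.37 V.
With the supply zeroed, R_s and R_g appear in parallel from the tap: R_th = R_s‖R_g = (60.6 × 8.20)/68.80 = 7.22 kΩ.

V_th = 4.37 V, R_th = 7.22 kΩ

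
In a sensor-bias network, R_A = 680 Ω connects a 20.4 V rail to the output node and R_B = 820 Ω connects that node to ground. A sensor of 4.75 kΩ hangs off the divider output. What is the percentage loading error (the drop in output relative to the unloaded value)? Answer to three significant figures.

The divider's output (Thévenin) resistance is R_A‖R_B = 371.7 Ω.
Fractional drop under load = R_th/(R_th + R_L) = 371.7 / (371.7 + 4750) = 0.07258.
So the output falls by 7.26 %.

7.26 %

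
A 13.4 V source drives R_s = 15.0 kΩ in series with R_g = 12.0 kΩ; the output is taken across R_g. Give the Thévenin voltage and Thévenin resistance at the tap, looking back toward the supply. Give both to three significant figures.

V_th is the open-circuit tap voltage: 13.4 × 12.0/(15.0 + 12.0) = 5.96 V.
With the supply zeroed, R_s and R_g appear in parallel from the tap: R_th = R_s‖R_g = (15.0 × 12.0)/27.00 = 6.67 kΩ.

V_th = 5.96 V, R_th = 6.67 kΩ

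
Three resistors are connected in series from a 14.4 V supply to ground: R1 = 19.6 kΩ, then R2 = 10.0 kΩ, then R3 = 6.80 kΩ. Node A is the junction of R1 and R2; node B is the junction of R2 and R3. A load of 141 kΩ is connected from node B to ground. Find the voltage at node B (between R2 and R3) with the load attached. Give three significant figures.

V ≈ 2.59 V

At node B, R3 is in parallel with the load: R3‖R_L = 6.487 kΩ.
Below node A the resistance is R2 + (R3‖R_L) = 16.49 kΩ, so V_A = 14.4 × 16.49/36.09 = 6.579 V.
Then V_B = V_A × (R3‖R_L)/(R2 + R3‖R_L) = 6.579 × 6.487/16.49 = 2.59 V.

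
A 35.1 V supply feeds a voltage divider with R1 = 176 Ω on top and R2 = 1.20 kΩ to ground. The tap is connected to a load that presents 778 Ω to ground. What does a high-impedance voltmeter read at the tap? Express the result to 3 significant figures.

The load sits in parallel with R2: R2‖R_L = (1200 × 778) / (1200 + 778) = 472.0 Ω.
V_out = 35.1 × 472.0 / (176 + 472.0) = 35.1 × 472.0/648.0 = 25.6 V.

V_out ≈ 25.6 V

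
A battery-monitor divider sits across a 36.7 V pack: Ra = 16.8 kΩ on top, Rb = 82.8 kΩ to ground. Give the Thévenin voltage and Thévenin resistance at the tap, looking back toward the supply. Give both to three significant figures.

V_th = 30.5 V, R_th = 14.0 kΩ

V_th is the open-circuit tap voltage: 36.7 × 82.8/(16.8 + 82.8) = 30.5 V.
With the supply zeroed, Ra and Rb appear in parallel from the tap: R_th = Ra‖Rb = (16.8 × 82.8)/99.60 = 14.0 kΩ.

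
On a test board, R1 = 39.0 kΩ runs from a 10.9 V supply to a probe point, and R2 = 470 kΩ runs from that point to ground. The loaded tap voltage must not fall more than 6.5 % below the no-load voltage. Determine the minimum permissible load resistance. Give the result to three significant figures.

R_L(min) ≈ 518 kΩ

Output resistance R_th = R1‖R2 = (39.0 × 470)/509.0 = 36.01 kΩ.
The fractional drop is R_th/(R_th + R_L); requiring this ≤ 0.0650 gives R_L ≥ R_th(1/0.0650 − 1) = 36.01 × 14.38 = 518 kΩ.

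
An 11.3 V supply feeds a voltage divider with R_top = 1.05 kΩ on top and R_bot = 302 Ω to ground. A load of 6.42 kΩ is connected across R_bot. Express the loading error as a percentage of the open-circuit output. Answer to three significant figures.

The divider's output (Thévenin) resistance is R_top‖R_bot = 234.5 Ω.
Fractional drop under load = R_th/(R_th + R_L) = 234.5 / (234.5 + 6420) = 0.03525.
So the output falls by 3.52 %.

3.52 %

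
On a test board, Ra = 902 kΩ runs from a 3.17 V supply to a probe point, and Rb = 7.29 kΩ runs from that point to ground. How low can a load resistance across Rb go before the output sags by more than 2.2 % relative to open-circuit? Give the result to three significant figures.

R_L(min) ≈ 321 kΩ

Output resistance R_th = Ra‖Rb = (902 × 7.29)/909.3 = 7.232 kΩ.
The fractional drop is R_th/(R_th + R_L); requiring this ≤ 0.0220 gives R_L ≥ R_th(1/0.0220 − 1) = 7.232 × 44.45 = 321 kΩ.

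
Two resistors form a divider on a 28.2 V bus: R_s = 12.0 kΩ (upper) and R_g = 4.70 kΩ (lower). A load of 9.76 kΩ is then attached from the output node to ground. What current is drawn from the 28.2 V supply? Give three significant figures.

R_g‖R_L = 3.172 kΩ, so the source sees R_s + R_g‖R_L = 15.17 kΩ.
I = 28.2 V / 15.17 kΩ = 1.86 mA.

I ≈ 1.86 mA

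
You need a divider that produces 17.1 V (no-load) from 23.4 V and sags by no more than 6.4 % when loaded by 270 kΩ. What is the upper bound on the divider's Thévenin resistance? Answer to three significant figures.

R_th ≤ 18.5 kΩ

Loading drop = R_th/(R_th + R_L) ≤ 0.0640, so R_th ≤ R_L · ε/(1−ε) = 270 kΩ × 0.0640/0.9360 = 18.5 kΩ.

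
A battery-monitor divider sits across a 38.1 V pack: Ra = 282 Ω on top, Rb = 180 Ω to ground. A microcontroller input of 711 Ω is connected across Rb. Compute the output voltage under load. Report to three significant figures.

V_out ≈ 12.9 V

The load sits in parallel with Rb: Rb‖R_L = (180 × 711) / (180 + 711) = 143.6 Ω.
V_out = 38.1 × 143.6 / (282 + 143.6) = 38.1 × 143.6/425.6 = 12.9 V.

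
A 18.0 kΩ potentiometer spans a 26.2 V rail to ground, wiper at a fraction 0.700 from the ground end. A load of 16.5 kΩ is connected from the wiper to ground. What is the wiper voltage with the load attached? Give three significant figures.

The wiper splits the pot into (1−α)R = 5.400 kΩ above and αR = 12.60 kΩ below.
Lower section ‖ load = 7.144 kΩ.
V_wiper = 26.2 × 7.144/(5.400 + 7.144) = 14.9 V.

V ≈ 14.9 V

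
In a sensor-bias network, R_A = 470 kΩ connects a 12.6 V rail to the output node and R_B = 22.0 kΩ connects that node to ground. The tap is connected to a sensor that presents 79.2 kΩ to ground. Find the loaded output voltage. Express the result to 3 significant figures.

V_out ≈ 0.445 V

The load sits in parallel with R_B: R_B‖R_L = (22.0 × 79.2) / (22.0 + 79.2) = 17.22 kΩ.
V_out = 12.6 × 17.22 / (470 + 17.22) = 12.6 × 17.22/487.2 = 0.445 V.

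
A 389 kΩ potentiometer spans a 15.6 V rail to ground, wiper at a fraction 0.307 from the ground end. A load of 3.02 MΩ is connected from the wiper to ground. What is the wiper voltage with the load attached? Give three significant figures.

V ≈ 4.66 V

The wiper splits the pot into (1−α)R = 269.6 kΩ above and αR = 119.4 kΩ below.
Lower section ‖ load = 114.9 kΩ.
V_wiper = 15.6 × 114.9/(269.6 + 114.9) = 4.66 V.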